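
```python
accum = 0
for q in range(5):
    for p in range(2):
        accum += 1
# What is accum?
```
Trace:
  accum=0
  accum=1, q=0, p=0
  accum=2, q=0, p=1
  accum=3, q=1, p=0
  accum=4, q=1, p=1
  accum=5, q=2, p=0
  accum=6, q=2, p=1
  accum=7, q=3, p=0
  accum=8, q=3, p=1
  accum=9, q=4, p=0
  accum=10, q=4, p=1

Final answer: 10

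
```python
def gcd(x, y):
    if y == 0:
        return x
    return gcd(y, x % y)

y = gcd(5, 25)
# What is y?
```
Call trace:
gcd(x=5, y=25)
  gcd(x=25, y=5)
    gcd(x=5, y=0)
    -> return 5
  -> return 5
-> return 5

Final answer: 5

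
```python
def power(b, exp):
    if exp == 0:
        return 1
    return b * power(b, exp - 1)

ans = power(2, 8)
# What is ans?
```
Call trace:
power(b=2, exp=8)
  power(b=2, exp=7)
    power(b=2, exp=6)
      power(b=2, exp=5)
        power(b=2, exp=4)
          power(b=2, exp=3)
            power(b=2, exp=2)
              power(b=2, exp=1)
                power(b=2, exp=0)
                -> return 1
              -> return 2
            -> return 4
          -> return 8
        -> return 16
      -> return 32
    -> return 64
  -> return 128
-> return 256

Final answer: 256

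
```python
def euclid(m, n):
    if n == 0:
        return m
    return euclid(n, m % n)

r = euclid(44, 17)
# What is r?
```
Call trace:
euclid(m=44, n=17)
  euclid(m=17, n=10)
    euclid(m=10, n=7)
      euclid(m=7, n=3)
        euclid(m=3, n=1)
          euclid(m=1, n=0)
          -> return 1
        -> return 1
      -> return 1
    -> return 1
  -> return 1
-> return 1

Final answer: 1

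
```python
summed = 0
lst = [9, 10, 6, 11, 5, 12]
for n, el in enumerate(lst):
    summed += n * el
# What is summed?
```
Trace:
  summed=0
  summed=0, n=0, el=9
  summed=10, n=1, el=10
  summed=22, n=2, el=6
  summed=55, n=3, el=11
  summed=75, n=4, el=5
  summed=135, n=5, el=12

Final answer: 135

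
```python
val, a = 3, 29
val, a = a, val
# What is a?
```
Trace:
  val=3, a=29
  val=29, a=3

Final answer: 3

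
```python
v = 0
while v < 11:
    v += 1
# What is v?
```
Trace:
  v=0
  v=1
  v=2
  v=3
  v=4
  v=5
  v=6
  v=7
  v=8
  v=9
  v=10
  v=11

Final answer: 11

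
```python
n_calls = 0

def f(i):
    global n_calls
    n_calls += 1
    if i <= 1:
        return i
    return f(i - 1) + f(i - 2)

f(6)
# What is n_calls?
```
Call trace (a repeated sub-call is expanded the first time; later identical calls just restate its return value):
f(i=6)
  f(i=5)
    f(i=4)
      f(i=3)
        f(i=2)
          f(i=1)
          -> return 1
          f(i=0)
          -> return 0
        -> return 1
        f(i=1)
        -> return 1
      -> return 2
      f(i=2) -> return 1  (same call as traced above)
    -> return 3
    f(i=3) -> return 2  (same call as traced above)
  -> return 5
  f(i=4) -> return 3  (same call as traced above)
-> return 8

n_calls is incremented once per call, so count the calls in each subtree. Let C(i) = number of calls made by f(i).
C(0) = C(1) = 1 (base case, no recursion); C(i) = 1 + C(i - 1) + C(i - 2) otherwise.
C(2) = 1 + C(1) + C(0) = 1 + 1 + 1 = 3
C(3) = 1 + C(2) + C(1) = 1 + 3 + 1 = 5
C(4) = 1 + C(3) + C(2) = 1 + 5 + 3 = 9
C(5) = 1 + C(4) + C(3) = 1 + 9 + 5 = 15
C(6) = 1 + C(5) + C(4) = 1 + 15 + 9 = 25
n_calls = C(6) = 25

Final answer: 25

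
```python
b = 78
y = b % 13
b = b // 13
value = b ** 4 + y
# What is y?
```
Trace:
  b=78
  b=78, y=0
  b=6, y=0
  b=6, y=0, value=1296

Final answer: 0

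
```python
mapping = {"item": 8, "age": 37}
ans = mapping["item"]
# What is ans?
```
Trace:
  mapping={'item': 8, 'age': 37}
  mapping={'item': 8, 'age': 37}, ans=8

Final answer: 8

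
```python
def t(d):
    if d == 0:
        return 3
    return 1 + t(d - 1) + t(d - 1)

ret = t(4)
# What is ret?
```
Call trace (a repeated sub-call is expanded the first time; later identical calls just restate its return value):
t(d=4)
  t(d=3)
    t(d=2)
      t(d=1)
        t(d=0)
        -> return 3
        t(d=0)
        -> return 3
      -> return 7
      t(d=1) -> return 7  (same call as traced above)
    -> return 15
    t(d=2) -> return 15  (same call as traced above)
  -> return 31
  t(d=3) -> return 31  (same call as traced above)
-> return 63

Final answer: 63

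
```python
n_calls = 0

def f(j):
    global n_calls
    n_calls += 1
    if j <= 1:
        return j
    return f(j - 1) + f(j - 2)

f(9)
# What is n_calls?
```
Call trace (a repeated sub-call is expanded the first time; later identical calls just restate its return value):
f(j=9)
  f(j=8)
    f(j=7)
      f(j=6)
        f(j=5)
          f(j=4)
            f(j=3)
              f(j=2)
                f(j=1)
                -> return 1
                f(j=0)
                -> return 0
              -> return 1
              f(j=1)
              -> return 1
            -> return 2
            f(j=2) -> return 1  (same call as traced above)
          -> return 3
          f(j=3) -> return 2  (same call as traced above)
        -> return 5
        f(j=4) -> return 3  (same call as traced above)
      -> return 8
      f(j=5) -> return 5  (same call as traced above)
    -> return 13
    f(j=6) -> return 8  (same call as traced above)
  -> return 21
  f(j=7) -> return 13  (same call as traced above)
-> return 34

n_calls is incremented once per call, so count the calls in each subtree. Let C(j) = number of calls made by f(j).
C(0) = C(1) = 1 (base case, no recursion); C(j) = 1 + C(j - 1) + C(j - 2) otherwise.
C(2) = 1 + C(1) + C(0) = 1 + 1 + 1 = 3
C(3) = 1 + C(2) + C(1) = 1 + 3 + 1 = 5
C(4) = 1 + C(3) + C(2) = 1 + 5 + 3 = 9
C(5) = 1 + C(4) + C(3) = 1 + 9 + 5 = 15
C(6) = 1 + C(5) + C(4) = 1 + 15 + 9 = 25
C(7) = 1 + C(6) + C(5) = 1 + 25 + 15 = 41
C(8) = 1 + C(7) + C(6) = 1 + 41 + 25 = 67
C(9) = 1 + C(8) + C(7) = 1 + 67 + 41 = 109
n_calls = C(9) = 109

Final answer: 109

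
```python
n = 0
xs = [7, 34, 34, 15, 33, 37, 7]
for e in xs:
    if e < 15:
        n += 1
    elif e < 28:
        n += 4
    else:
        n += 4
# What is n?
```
Trace:
  n=0
  n=1, e=7
  n=5, e=34
  n=9, e=34
  n=13, e=15
  n=17, e=33
  n=21, e=37
  n=22, e=7

Final answer: 22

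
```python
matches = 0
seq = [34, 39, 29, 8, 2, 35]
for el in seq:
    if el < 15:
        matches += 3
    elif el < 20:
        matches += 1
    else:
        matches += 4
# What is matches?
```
Trace:
  matches=0
  matches=4, el=34
  matches=8, el=39
  matches=12, el=29
  matches=15, el=8
  matches=18, el=2
  matches=22, el=35

Final answer: 22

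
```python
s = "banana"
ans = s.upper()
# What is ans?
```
Trace:
  s='banana'
  s='banana', ans='BANANA'

Final answer: 'BANANA'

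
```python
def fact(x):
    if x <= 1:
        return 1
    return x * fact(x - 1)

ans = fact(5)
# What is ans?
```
Call trace:
fact(x=5)
  fact(x=4)
    fact(x=3)
      fact(x=2)
        fact(x=1)
        -> return 1
      -> return 2
    -> return 6
  -> return 24
-> return 120

Final answer: 120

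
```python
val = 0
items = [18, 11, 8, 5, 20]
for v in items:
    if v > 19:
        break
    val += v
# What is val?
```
Trace:
  val=0
  val=18, v=18
  val=29, v=11
  val=37, v=8
  val=42, v=5
  val=42, v=20

Final answer: 42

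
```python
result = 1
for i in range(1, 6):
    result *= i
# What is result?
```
Trace:
  result=1
  result=1, i=1
  result=2, i=2
  result=6, i=3
  result=24, i=4
  result=120, i=5

Final answer: 120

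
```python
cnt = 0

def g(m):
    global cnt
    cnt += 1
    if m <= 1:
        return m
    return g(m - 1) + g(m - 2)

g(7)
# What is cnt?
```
Call trace (a repeated sub-call is expanded the first time; later identical calls just restate its return value):
g(m=7)
  g(m=6)
    g(m=5)
      g(m=4)
        g(m=3)
          g(m=2)
            g(m=1)
            -> return 1
            g(m=0)
            -> return 0
          -> return 1
          g(m=1)
          -> return 1
        -> return 2
        g(m=2) -> return 1  (same call as traced above)
      -> return 3
      g(m=3) -> return 2  (same call as traced above)
    -> return 5
    g(m=4) -> return 3  (same call as traced above)
  -> return 8
  g(m=5) -> return 5  (same call as traced above)
-> return 13

cnt is incremented once per call, so count the calls in each subtree. Let C(m) = number of calls made by g(m).
C(0) = C(1) = 1 (base case, no recursion); C(m) = 1 + C(m - 1) + C(m - 2) otherwise.
C(2) = 1 + C(1) + C(0) = 1 + 1 + 1 = 3
C(3) = 1 + C(2) + C(1) = 1 + 3 + 1 = 5
C(4) = 1 + C(3) + C(2) = 1 + 5 + 3 = 9
C(5) = 1 + C(4) + C(3) = 1 + 9 + 5 = 15
C(6) = 1 + C(5) + C(4) = 1 + 15 + 9 = 25
C(7) = 1 + C(6) + C(5) = 1 + 25 + 15 = 41
cnt = C(7) = 41

Final answer: 41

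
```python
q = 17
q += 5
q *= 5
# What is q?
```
Trace:
  q=17
  q=22
  q=110

Final answer: 110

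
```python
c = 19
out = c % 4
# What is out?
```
Trace:
  c=19
  c=19, out=3

Final answer: 3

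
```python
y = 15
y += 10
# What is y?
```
Trace:
  y=15
  y=25

Final answer: 25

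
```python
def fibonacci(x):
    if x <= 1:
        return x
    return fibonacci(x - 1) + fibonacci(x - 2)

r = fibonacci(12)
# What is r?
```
Call trace (a repeated sub-call is expanded the first time; later identical calls just restate its return value):
fibonacci(x=12)
  fibonacci(x=11)
    fibonacci(x=10)
      fibonacci(x=9)
        fibonacci(x=8)
          fibonacci(x=7)
            fibonacci(x=6)
              fibonacci(x=5)
                fibonacci(x=4)
                  fibonacci(x=3)
                    fibonacci(x=2)
                      fibonacci(x=1)
                      -> return 1
                      fibonacci(x=0)
                      -> return 0
                    -> return 1
                    fibonacci(x=1)
                    -> return 1
                  -> return 2
                  fibonacci(x=2) -> return 1  (same call as traced above)
                -> return 3
                fibonacci(x=3) -> return 2  (same call as traced above)
              -> return 5
              fibonacci(x=4) -> return 3  (same call as traced above)
            -> return 8
            fibonacci(x=5) -> return 5  (same call as traced above)
          -> return 13
          fibonacci(x=6) -> return 8  (same call as traced above)
        -> return 21
        fibonacci(x=7) -> return 13  (same call as traced above)
      -> return 34
      fibonacci(x=8) -> return 21  (same call as traced above)
    -> return 55
    fibonacci(x=9) -> return 34  (same call as traced above)
  -> return 89
  fibonacci(x=10) -> return 55  (same call as traced above)
-> return 144

Final answer: 144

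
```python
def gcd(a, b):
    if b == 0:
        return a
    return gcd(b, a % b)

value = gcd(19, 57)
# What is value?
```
Call trace:
gcd(a=19, b=57)
  gcd(a=57, b=19)
    gcd(a=19, b=0)
    -> return 19
  -> return 19
-> return 19

Final answer: 19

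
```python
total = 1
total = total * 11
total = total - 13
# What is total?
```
Trace:
  total=1
  total=11
  total=-2

Final answer: -2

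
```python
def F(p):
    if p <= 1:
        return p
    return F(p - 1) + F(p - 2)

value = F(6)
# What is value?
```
Call trace (a repeated sub-call is expanded the first time; later identical calls just restate its return value):
F(p=6)
  F(p=5)
    F(p=4)
      F(p=3)
        F(p=2)
          F(p=1)
          -> return 1
          F(p=0)
          -> return 0
        -> return 1
        F(p=1)
        -> return 1
      -> return 2
      F(p=2) -> return 1  (same call as traced above)
    -> return 3
    F(p=3) -> return 2  (same call as traced above)
  -> return 5
  F(p=4) -> return 3  (same call as traced above)
-> return 8

Final answer: 8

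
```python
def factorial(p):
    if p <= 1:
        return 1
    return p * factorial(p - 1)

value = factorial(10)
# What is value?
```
Call trace:
factorial(p=10)
  factorial(p=9)
    factorial(p=8)
      factorial(p=7)
        factorial(p=6)
          factorial(p=5)
            factorial(p=4)
              factorial(p=3)
                factorial(p=2)
                  factorial(p=1)
                  -> return 1
                -> return 2
              -> return 6
            -> return 24
          -> return 120
        -> return 720
      -> return 5040
    -> return 40320
  -> return 362880
-> return 3628800

Final answer: 3628800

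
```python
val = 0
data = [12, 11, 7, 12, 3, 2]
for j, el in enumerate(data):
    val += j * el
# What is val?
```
Trace:
  val=0
  val=0, j=0, el=12
  val=11, j=1, el=11
  val=25, j=2, el=7
  val=61, j=3, el=12
  val=73, j=4, el=3
  val=83, j=5, el=2

Final answer: 83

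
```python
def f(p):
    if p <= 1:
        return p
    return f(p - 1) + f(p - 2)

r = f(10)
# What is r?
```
Call trace (a repeated sub-call is expanded the first time; later identical calls just restate its return value):
f(p=10)
  f(p=9)
    f(p=8)
      f(p=7)
        f(p=6)
          f(p=5)
            f(p=4)
              f(p=3)
                f(p=2)
                  f(p=1)
                  -> return 1
                  f(p=0)
                  -> return 0
                -> return 1
                f(p=1)
                -> return 1
              -> return 2
              f(p=2) -> return 1  (same call as traced above)
            -> return 3
            f(p=3) -> return 2  (same call as traced above)
          -> return 5
          f(p=4) -> return 3  (same call as traced above)
        -> return 8
        f(p=5) -> return 5  (same call as traced above)
      -> return 13
      f(p=6) -> return 8  (same call as traced above)
    -> return 21
    f(p=7) -> return 13  (same call as traced above)
  -> return 34
  f(p=8) -> return 21  (same call as traced above)
-> return 55

Final answer: 55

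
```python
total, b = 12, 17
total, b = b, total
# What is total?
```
Trace:
  total=12, b=17
  total=17, b=12

Final answer: 17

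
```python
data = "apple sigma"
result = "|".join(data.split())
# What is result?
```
Trace:
  data='apple sigma'
  data='apple sigma', result='apple|sigma'

Final answer: 'apple|sigma'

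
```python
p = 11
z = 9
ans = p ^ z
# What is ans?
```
Trace:
  p=11
  p=11, z=9
  p=11, z=9, ans=2

Final answer: 2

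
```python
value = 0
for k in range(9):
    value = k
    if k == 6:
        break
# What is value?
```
Trace:
  value=0
  value=0, k=0
  value=1, k=1
  value=2, k=2
  value=3, k=3
  value=4, k=4
  value=5, k=5
  value=6, k=6

Final answer: 6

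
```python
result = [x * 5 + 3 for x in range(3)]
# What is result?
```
Trace:
  x=0
  x=1
  x=2
  result=[3, 8, 13]

Final answer: [3, 8, 13]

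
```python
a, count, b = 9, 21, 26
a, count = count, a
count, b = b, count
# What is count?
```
Trace:
  a=9, count=21, b=26
  a=21, count=9, b=26
  a=21, count=26, b=9

Final answer: 26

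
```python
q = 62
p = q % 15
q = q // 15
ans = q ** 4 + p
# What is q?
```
Trace:
  q=62
  q=62, p=2
  q=4, p=2
  q=4, p=2, ans=258

Final answer: 4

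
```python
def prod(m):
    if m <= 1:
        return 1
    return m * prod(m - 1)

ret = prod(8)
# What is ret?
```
Call trace:
prod(m=8)
  prod(m=7)
    prod(m=6)
      prod(m=5)
        prod(m=4)
          prod(m=3)
            prod(m=2)
              prod(m=1)
              -> return 1
            -> return 2
          -> return 6
        -> return 24
      -> return 120
    -> return 720
  -> return 5040
-> return 40320

Final answer: 40320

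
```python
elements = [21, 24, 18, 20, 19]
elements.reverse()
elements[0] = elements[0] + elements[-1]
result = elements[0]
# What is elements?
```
Trace:
  elements=[21, 24, 18, 20, 19]
  elements=[19, 20, 18, 24, 21]
  elements=[40, 20, 18, 24, 21]
  elements=[40, 20, 18, 24, 21], result=40

Final answer: [40, 20, 18, 24, 21]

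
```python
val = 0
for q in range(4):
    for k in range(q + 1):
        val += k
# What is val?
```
Trace:
  val=0
  val=0, q=0, k=0
  val=0, q=1, k=0
  val=1, q=1, k=1
  val=1, q=2, k=0
  val=2, q=2, k=1
  val=4, q=2, k=2
  val=4, q=3, k=0
  val=5, q=3, k=1
  val=7, q=3, k=2
  val=10, q=3, k=3

Final answer: 10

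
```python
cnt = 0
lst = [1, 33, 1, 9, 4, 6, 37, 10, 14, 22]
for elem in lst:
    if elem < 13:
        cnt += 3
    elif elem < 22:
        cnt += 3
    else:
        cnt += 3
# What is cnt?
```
Trace:
  cnt=0
  cnt=3, elem=1
  cnt=6, elem=33
  cnt=9, elem=1
  cnt=12, elem=9
  cnt=15, elem=4
  cnt=18, elem=6
  cnt=21, elem=37
  cnt=24, elem=10
  cnt=27, elem=14
  cnt=30, elem=22

Final answer: 30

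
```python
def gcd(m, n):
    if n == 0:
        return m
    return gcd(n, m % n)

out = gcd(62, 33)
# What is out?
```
Call trace:
gcd(m=62, n=33)
  gcd(m=33, n=29)
    gcd(m=29, n=4)
      gcd(m=4, n=1)
        gcd(m=1, n=0)
        -> return 1
      -> return 1
    -> return 1
  -> return 1
-> return 1

Final answer: 1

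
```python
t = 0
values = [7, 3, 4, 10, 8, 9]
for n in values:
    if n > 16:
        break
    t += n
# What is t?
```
Trace:
  t=0
  t=7, n=7
  t=10, n=3
  t=14, n=4
  t=24, n=10
  t=32, n=8
  t=41, n=9

Final answer: 41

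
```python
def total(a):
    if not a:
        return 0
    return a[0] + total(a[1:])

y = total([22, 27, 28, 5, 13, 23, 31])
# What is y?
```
Call trace:
total(a=[22, 27, 28, 5, 13, 23, 31])
  total(a=[27, 28, 5, 13, 23, 31])
    total(a=[28, 5, 13, 23, 31])
      total(a=[5, 13, 23, 31])
        total(a=[13, 23, 31])
          total(a=[23, 31])
            total(a=[31])
              total(a=[])
              -> return 0
            -> return 31
          -> return 54
        -> return 67
      -> return 72
    -> return 100
  -> return 127
-> return 149

Final answer: 149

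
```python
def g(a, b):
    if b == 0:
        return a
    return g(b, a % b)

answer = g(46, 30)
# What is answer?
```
Call trace:
g(a=46, b=30)
  g(a=30, b=16)
    g(a=16, b=14)
      g(a=14, b=2)
        g(a=2, b=0)
        -> return 2
      -> return 2
    -> return 2
  -> return 2
-> return 2

Final answer: 2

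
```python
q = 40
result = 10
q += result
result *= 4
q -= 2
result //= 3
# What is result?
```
Trace:
  q=40
  q=40, result=10
  q=50, result=10
  q=50, result=40
  q=48, result=40
  q=48, result=13

Final answer: 13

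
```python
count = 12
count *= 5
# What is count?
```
Trace:
  count=12
  count=60

Final answer: 60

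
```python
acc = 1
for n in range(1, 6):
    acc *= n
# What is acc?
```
Trace:
  acc=1
  acc=1, n=1
  acc=2, n=2
  acc=6, n=3
  acc=24, n=4
  acc=120, n=5

Final answer: 120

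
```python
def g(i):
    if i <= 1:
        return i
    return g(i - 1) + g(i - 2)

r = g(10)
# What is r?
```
Call trace (a repeated sub-call is expanded the first time; later identical calls just restate its return value):
g(i=10)
  g(i=9)
    g(i=8)
      g(i=7)
        g(i=6)
          g(i=5)
            g(i=4)
              g(i=3)
                g(i=2)
                  g(i=1)
                  -> return 1
                  g(i=0)
                  -> return 0
                -> return 1
                g(i=1)
                -> return 1
              -> return 2
              g(i=2) -> return 1  (same call as traced above)
            -> return 3
            g(i=3) -> return 2  (same call as traced above)
          -> return 5
          g(i=4) -> return 3  (same call as traced above)
        -> return 8
        g(i=5) -> return 5  (same call as traced above)
      -> return 13
      g(i=6) -> return 8  (same call as traced above)
    -> return 21
    g(i=7) -> return 13  (same call as traced above)
  -> return 34
  g(i=8) -> return 21  (same call as traced above)
-> return 55

Final answer: 55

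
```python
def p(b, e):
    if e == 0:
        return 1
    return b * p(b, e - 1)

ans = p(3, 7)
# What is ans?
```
Call trace:
p(b=3, e=7)
  p(b=3, e=6)
    p(b=3, e=5)
      p(b=3, e=4)
        p(b=3, e=3)
          p(b=3, e=2)
            p(b=3, e=1)
              p(b=3, e=0)
              -> return 1
            -> return 3
          -> return 9
        -> return 27
      -> return 81
    -> return 243
  -> return 729
-> return 2187

Final answer: 2187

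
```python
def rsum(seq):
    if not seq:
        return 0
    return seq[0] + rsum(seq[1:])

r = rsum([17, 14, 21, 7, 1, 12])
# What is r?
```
Call trace:
rsum(seq=[17, 14, 21, 7, 1, 12])
  rsum(seq=[14, 21, 7, 1, 12])
    rsum(seq=[21, 7, 1, 12])
      rsum(seq=[7, 1, 12])
        rsum(seq=[1, 12])
          rsum(seq=[12])
            rsum(seq=[])
            -> return 0
          -> return 12
        -> return 13
      -> return 20
    -> return 41
  -> return 55
-> return 72

Final answer: 72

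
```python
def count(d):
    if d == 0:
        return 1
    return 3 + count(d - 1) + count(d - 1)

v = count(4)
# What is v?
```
Call trace (a repeated sub-call is expanded the first time; later identical calls just restate its return value):
count(d=4)
  count(d=3)
    count(d=2)
      count(d=1)
        count(d=0)
        -> return 1
        count(d=0)
        -> return 1
      -> return 5
      count(d=1) -> return 5  (same call as traced above)
    -> return 13
    count(d=2) -> return 13  (same call as traced above)
  -> return 29
  count(d=3) -> return 29  (same call as traced above)
-> return 61

Final answer: 61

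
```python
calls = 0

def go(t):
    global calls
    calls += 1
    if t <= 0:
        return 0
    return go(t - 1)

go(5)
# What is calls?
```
Call trace:
go(t=5)
  go(t=4)
    go(t=3)
      go(t=2)
        go(t=1)
          go(t=0)
          -> return 0
        -> return 0
      -> return 0
    -> return 0
  -> return 0
-> return 0

calls is incremented once per call. go is entered once for each t = 5, 4, 3, 2, 1, 0 (the t <= 0 call returns without recursing), i.e. 5 + 1 calls.
calls = 6

Final answer: 6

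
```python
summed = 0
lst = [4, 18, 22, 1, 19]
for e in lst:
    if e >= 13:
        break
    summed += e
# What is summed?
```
Trace:
  summed=0
  summed=4, e=4
  summed=4, e=18

Final answer: 4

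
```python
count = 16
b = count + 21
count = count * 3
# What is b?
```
Trace:
  count=16
  count=16, b=37
  count=48, b=37

Final answer: 37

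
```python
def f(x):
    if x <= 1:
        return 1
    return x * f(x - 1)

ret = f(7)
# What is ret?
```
Call trace:
f(x=7)
  f(x=6)
    f(x=5)
      f(x=4)
        f(x=3)
          f(x=2)
            f(x=1)
            -> return 1
          -> return 2
        -> return 6
      -> return 24
    -> return 120
  -> return 720
-> return 5040

Final answer: 5040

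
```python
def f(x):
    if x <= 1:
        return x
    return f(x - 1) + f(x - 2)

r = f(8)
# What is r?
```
Call trace (a repeated sub-call is expanded the first time; later identical calls just restate its return value):
f(x=8)
  f(x=7)
    f(x=6)
      f(x=5)
        f(x=4)
          f(x=3)
            f(x=2)
              f(x=1)
              -> return 1
              f(x=0)
              -> return 0
            -> return 1
            f(x=1)
            -> return 1
          -> return 2
          f(x=2) -> return 1  (same call as traced above)
        -> return 3
        f(x=3) -> return 2  (same call as traced above)
      -> return 5
      f(x=4) -> return 3  (same call as traced above)
    -> return 8
    f(x=5) -> return 5  (same call as traced above)
  -> return 13
  f(x=6) -> return 8  (same call as traced above)
-> return 21

Final answer: 21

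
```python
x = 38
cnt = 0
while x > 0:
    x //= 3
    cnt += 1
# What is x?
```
Trace:
  x=38
  x=38, cnt=0
  x=12, cnt=1
  x=4, cnt=2
  x=1, cnt=3
  x=0, cnt=4

Final answer: 0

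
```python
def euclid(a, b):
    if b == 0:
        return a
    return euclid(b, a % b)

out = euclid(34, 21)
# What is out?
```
Call trace:
euclid(a=34, b=21)
  euclid(a=21, b=13)
    euclid(a=13, b=8)
      euclid(a=8, b=5)
        euclid(a=5, b=3)
          euclid(a=3, b=2)
            euclid(a=2, b=1)
              euclid(a=1, b=0)
              -> return 1
            -> return 1
          -> return 1
        -> return 1
      -> return 1
    -> return 1
  -> return 1
-> return 1

Final answer: 1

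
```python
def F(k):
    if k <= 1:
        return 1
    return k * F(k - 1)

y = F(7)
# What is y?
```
Call trace:
F(k=7)
  F(k=6)
    F(k=5)
      F(k=4)
        F(k=3)
          F(k=2)
            F(k=1)
            -> return 1
          -> return 2
        -> return 6
      -> return 24
    -> return 120
  -> return 720
-> return 5040

Final answer: 5040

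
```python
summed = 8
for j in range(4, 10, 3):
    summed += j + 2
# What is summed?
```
Trace:
  summed=8
  summed=14, j=4
  summed=23, j=7

Final answer: 23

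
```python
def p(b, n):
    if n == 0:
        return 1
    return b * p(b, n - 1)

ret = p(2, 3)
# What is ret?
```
Call trace:
p(b=2, n=3)
  p(b=2, n=2)
    p(b=2, n=1)
      p(b=2, n=0)
      -> return 1
    -> return 2
  -> return 4
-> return 8

Final answer: 8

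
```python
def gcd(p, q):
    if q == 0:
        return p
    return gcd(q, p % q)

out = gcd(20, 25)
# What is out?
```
Call trace:
gcd(p=20, q=25)
  gcd(p=25, q=20)
    gcd(p=20, q=5)
      gcd(p=5, q=0)
      -> return 5
    -> return 5
  -> return 5
-> return 5

Final answer: 5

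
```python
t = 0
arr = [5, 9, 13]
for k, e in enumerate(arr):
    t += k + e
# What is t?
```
Trace:
  t=0
  t=5, k=0, e=5
  t=15, k=1, e=9
  t=30, k=2, e=13

Final answer: 30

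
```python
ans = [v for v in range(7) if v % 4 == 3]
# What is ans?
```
Trace:
  v=0
  v=1
  v=2
  v=3
  v=4
  v=5
  v=6
  ans=[3]

Final answer: [3]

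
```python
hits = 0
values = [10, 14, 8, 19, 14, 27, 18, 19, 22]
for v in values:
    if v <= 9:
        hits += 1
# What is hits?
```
Trace:
  hits=0
  hits=0, v=10
  hits=0, v=14
  hits=1, v=8
  hits=1, v=19
  hits=1, v=14
  hits=1, v=27
  hits=1, v=18
  hits=1, v=19
  hits=1, v=22

Final answer: 1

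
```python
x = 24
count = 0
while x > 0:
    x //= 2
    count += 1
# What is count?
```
Trace:
  x=24
  x=24, count=0
  x=12, count=1
  x=6, count=2
  x=3, count=3
  x=1, count=4
  x=0, count=5

Final answer: 5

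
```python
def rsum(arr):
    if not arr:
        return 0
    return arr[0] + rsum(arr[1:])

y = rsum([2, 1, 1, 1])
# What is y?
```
Call trace:
rsum(arr=[2, 1, 1, 1])
  rsum(arr=[1, 1, 1])
    rsum(arr=[1, 1])
      rsum(arr=[1])
        rsum(arr=[])
        -> return 0
      -> return 1
    -> return 2
  -> return 3
-> return 5

Final answer: 5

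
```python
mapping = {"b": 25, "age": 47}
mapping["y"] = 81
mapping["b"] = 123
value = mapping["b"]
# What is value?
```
Trace:
  mapping={'b': 25, 'age': 47}
  mapping={'b': 25, 'age': 47, 'y': 81}
  mapping={'b': 123, 'age': 47, 'y': 81}
  mapping={'b': 123, 'age': 47, 'y': 81}, value=123

Final answer: 123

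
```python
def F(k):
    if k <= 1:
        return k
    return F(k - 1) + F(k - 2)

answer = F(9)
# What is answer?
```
Call trace (a repeated sub-call is expanded the first time; later identical calls just restate its return value):
F(k=9)
  F(k=8)
    F(k=7)
      F(k=6)
        F(k=5)
          F(k=4)
            F(k=3)
              F(k=2)
                F(k=1)
                -> return 1
                F(k=0)
                -> return 0
              -> return 1
              F(k=1)
              -> return 1
            -> return 2
            F(k=2) -> return 1  (same call as traced above)
          -> return 3
          F(k=3) -> return 2  (same call as traced above)
        -> return 5
        F(k=4) -> return 3  (same call as traced above)
      -> return 8
      F(k=5) -> return 5  (same call as traced above)
    -> return 13
    F(k=6) -> return 8  (same call as traced above)
  -> return 21
  F(k=7) -> return 13  (same call as traced above)
-> return 34

Final answer: 34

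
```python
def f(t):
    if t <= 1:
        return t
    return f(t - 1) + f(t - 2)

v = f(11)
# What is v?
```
Call trace (a repeated sub-call is expanded the first time; later identical calls just restate its return value):
f(t=11)
  f(t=10)
    f(t=9)
      f(t=8)
        f(t=7)
          f(t=6)
            f(t=5)
              f(t=4)
                f(t=3)
                  f(t=2)
                    f(t=1)
                    -> return 1
                    f(t=0)
                    -> return 0
                  -> return 1
                  f(t=1)
                  -> return 1
                -> return 2
                f(t=2) -> return 1  (same call as traced above)
              -> return 3
              f(t=3) -> return 2  (same call as traced above)
            -> return 5
            f(t=4) -> return 3  (same call as traced above)
          -> return 8
          f(t=5) -> return 5  (same call as traced above)
        -> return 13
        f(t=6) -> return 8  (same call as traced above)
      -> return 21
      f(t=7) -> return 13  (same call as traced above)
    -> return 34
    f(t=8) -> return 21  (same call as traced above)
  -> return 55
  f(t=9) -> return 34  (same call as traced above)
-> return 89

Final answer: 89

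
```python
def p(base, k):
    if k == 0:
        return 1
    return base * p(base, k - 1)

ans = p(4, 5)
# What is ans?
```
Call trace:
p(base=4, k=5)
  p(base=4, k=4)
    p(base=4, k=3)
      p(base=4, k=2)
        p(base=4, k=1)
          p(base=4, k=0)
          -> return 1
        -> return 4
      -> return 16
    -> return 64
  -> return 256
-> return 1024

Final answer: 1024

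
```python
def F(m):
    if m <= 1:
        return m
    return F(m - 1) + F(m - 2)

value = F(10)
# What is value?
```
Call trace (a repeated sub-call is expanded the first time; later identical calls just restate its return value):
F(m=10)
  F(m=9)
    F(m=8)
      F(m=7)
        F(m=6)
          F(m=5)
            F(m=4)
              F(m=3)
                F(m=2)
                  F(m=1)
                  -> return 1
                  F(m=0)
                  -> return 0
                -> return 1
                F(m=1)
                -> return 1
              -> return 2
              F(m=2) -> return 1  (same call as traced above)
            -> return 3
            F(m=3) -> return 2  (same call as traced above)
          -> return 5
          F(m=4) -> return 3  (same call as traced above)
        -> return 8
        F(m=5) -> return 5  (same call as traced above)
      -> return 13
      F(m=6) -> return 8  (same call as traced above)
    -> return 21
    F(m=7) -> return 13  (same call as traced above)
  -> return 34
  F(m=8) -> return 21  (same call as traced above)
-> return 55

Final answer: 55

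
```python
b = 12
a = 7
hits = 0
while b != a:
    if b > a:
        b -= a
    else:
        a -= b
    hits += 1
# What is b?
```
Trace:
  b=12
  b=12, a=7
  b=12, a=7, hits=0
  b=5, a=7, hits=1
  b=5, a=2, hits=2
  b=3, a=2, hits=3
  b=1, a=2, hits=4
  b=1, a=1, hits=5

Final answer: 1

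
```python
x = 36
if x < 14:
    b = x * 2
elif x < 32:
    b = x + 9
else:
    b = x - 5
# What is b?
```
Trace:
  x=36
  x=36, b=31

Final answer: 31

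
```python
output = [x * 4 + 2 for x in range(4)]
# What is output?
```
Trace:
  x=0
  x=1
  x=2
  x=3
  output=[2, 6, 10, 14]

Final answer: [2, 6, 10, 14]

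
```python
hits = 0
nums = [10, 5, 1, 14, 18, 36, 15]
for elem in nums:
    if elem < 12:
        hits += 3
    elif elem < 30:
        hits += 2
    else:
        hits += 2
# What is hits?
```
Trace:
  hits=0
  hits=3, elem=10
  hits=6, elem=5
  hits=9, elem=1
  hits=11, elem=14
  hits=13, elem=18
  hits=15, elem=36
  hits=17, elem=15

Final answer: 17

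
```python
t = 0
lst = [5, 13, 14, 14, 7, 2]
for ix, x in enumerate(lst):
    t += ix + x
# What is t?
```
Trace:
  t=0
  t=5, ix=0, x=5
  t=19, ix=1, x=13
  t=35, ix=2, x=14
  t=52, ix=3, x=14
  t=63, ix=4, x=7
  t=70, ix=5, x=2

Final answer: 70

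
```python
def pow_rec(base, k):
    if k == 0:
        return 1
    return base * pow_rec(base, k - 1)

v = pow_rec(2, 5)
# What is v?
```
Call trace:
pow_rec(base=2, k=5)
  pow_rec(base=2, k=4)
    pow_rec(base=2, k=3)
      pow_rec(base=2, k=2)
        pow_rec(base=2, k=1)
          pow_rec(base=2, k=0)
          -> return 1
        -> return 2
      -> return 4
    -> return 8
  -> return 16
-> return 32

Final answer: 32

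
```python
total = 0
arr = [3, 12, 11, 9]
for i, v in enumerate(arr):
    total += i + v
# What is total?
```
Trace:
  total=0
  total=3, i=0, v=3
  total=16, i=1, v=12
  total=29, i=2, v=11
  total=41, i=3, v=9

Final answer: 41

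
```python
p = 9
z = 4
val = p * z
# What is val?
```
Trace:
  p=9
  p=9, z=4
  p=9, z=4, val=36

Final answer: 36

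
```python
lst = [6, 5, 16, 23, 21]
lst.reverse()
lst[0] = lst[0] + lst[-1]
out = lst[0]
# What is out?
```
Trace:
  lst=[6, 5, 16, 23, 21]
  lst=[21, 23, 16, 5, 6]
  lst=[27, 23, 16, 5, 6]
  lst=[27, 23, 16, 5, 6], out=27

Final answer: 27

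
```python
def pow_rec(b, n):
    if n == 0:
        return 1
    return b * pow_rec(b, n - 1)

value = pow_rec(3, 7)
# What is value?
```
Call trace:
pow_rec(b=3, n=7)
  pow_rec(b=3, n=6)
    pow_rec(b=3, n=5)
      pow_rec(b=3, n=4)
        pow_rec(b=3, n=3)
          pow_rec(b=3, n=2)
            pow_rec(b=3, n=1)
              pow_rec(b=3, n=0)
              -> return 1
            -> return 3
          -> return 9
        -> return 27
      -> return 81
    -> return 243
  -> return 729
-> return 2187

Final answer: 2187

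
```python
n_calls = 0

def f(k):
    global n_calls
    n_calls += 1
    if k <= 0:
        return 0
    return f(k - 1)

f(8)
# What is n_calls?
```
Call trace:
f(k=8)
  f(k=7)
    f(k=6)
      f(k=5)
        f(k=4)
          f(k=3)
            f(k=2)
              f(k=1)
                f(k=0)
                -> return 0
              -> return 0
            -> return 0
          -> return 0
        -> return 0
      -> return 0
    -> return 0
  -> return 0
-> return 0

n_calls is incremented once per call. f is entered once for each k = 8, 7, 6, 5, 4, 3, 2, 1, 0 (the k <= 0 call returns without recursing), i.e. 8 + 1 calls.
n_calls = 9

Final answer: 9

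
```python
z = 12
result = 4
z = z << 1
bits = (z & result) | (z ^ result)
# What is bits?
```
Trace:
  z=12
  z=12, result=4
  z=24, result=4
  z=24, result=4, bits=28

Final answer: 28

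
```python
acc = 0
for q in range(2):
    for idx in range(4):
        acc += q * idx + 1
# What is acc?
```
Trace:
  acc=0
  acc=1, q=0, idx=0
  acc=2, q=0, idx=1
  acc=3, q=0, idx=2
  acc=4, q=0, idx=3
  acc=5, q=1, idx=0
  acc=7, q=1, idx=1
  acc=10, q=1, idx=2
  acc=14, q=1, idx=3

Final answer: 14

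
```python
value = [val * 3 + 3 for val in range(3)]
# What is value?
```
Trace:
  val=0
  val=1
  val=2
  value=[3, 6, 9]

Final answer: [3, 6, 9]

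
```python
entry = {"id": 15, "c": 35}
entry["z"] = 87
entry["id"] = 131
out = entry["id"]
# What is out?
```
Trace:
  entry={'id': 15, 'c': 35}
  entry={'id': 15, 'c': 35, 'z': 87}
  entry={'id': 131, 'c': 35, 'z': 87}
  entry={'id': 131, 'c': 35, 'z': 87}, out=131

Final answer: 131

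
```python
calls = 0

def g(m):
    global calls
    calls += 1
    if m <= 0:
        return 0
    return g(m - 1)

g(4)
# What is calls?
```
Call trace:
g(m=4)
  g(m=3)
    g(m=2)
      g(m=1)
        g(m=0)
        -> return 0
      -> return 0
    -> return 0
  -> return 0
-> return 0

calls is incremented once per call. g is entered once for each m = 4, 3, 2, 1, 0 (the m <= 0 call returns without recursing), i.e. 4 + 1 calls.
calls = 5

Final answer: 5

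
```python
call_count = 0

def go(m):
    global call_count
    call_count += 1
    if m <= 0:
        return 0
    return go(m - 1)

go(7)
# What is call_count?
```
Call trace:
go(m=7)
  go(m=6)
    go(m=5)
      go(m=4)
        go(m=3)
          go(m=2)
            go(m=1)
              go(m=0)
              -> return 0
            -> return 0
          -> return 0
        -> return 0
      -> return 0
    -> return 0
  -> return 0
-> return 0

call_count is incremented once per call. go is entered once for each m = 7, 6, 5, 4, 3, 2, 1, 0 (the m <= 0 call returns without recursing), i.e. 7 + 1 calls.
call_count = 8

Final answer: 8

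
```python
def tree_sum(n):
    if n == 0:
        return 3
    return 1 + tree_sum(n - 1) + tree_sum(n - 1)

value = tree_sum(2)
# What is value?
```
Call trace (a repeated sub-call is expanded the first time; later identical calls just restate its return value):
tree_sum(n=2)
  tree_sum(n=1)
    tree_sum(n=0)
    -> return 3
    tree_sum(n=0)
    -> return 3
  -> return 7
  tree_sum(n=1) -> return 7  (same call as traced above)
-> return 15

Final answer: 15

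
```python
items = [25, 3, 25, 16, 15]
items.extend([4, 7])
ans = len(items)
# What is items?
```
Trace:
  items=[25, 3, 25, 16, 15]
  items=[25, 3, 25, 16, 15, 4, 7]
  items=[25, 3, 25, 16, 15, 4, 7], ans=7

Final answer: [25, 3, 25, 16, 15, 4, 7]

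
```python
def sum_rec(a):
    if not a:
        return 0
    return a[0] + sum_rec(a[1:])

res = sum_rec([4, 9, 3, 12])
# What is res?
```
Call trace:
sum_rec(a=[4, 9, 3, 12])
  sum_rec(a=[9, 3, 12])
    sum_rec(a=[3, 12])
      sum_rec(a=[12])
        sum_rec(a=[])
        -> return 0
      -> return 12
    -> return 15
  -> return 24
-> return 28

Final answer: 28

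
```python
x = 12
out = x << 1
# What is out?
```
Trace:
  x=12
  x=12, out=24

Final answer: 24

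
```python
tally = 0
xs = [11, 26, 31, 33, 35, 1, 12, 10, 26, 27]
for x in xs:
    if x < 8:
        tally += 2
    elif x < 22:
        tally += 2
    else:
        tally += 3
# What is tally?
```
Trace:
  tally=0
  tally=2, x=11
  tally=5, x=26
  tally=8, x=31
  tally=11, x=33
  tally=14, x=35
  tally=16, x=1
  tally=18, x=12
  tally=20, x=10
  tally=23, x=26
  tally=26, x=27

Final answer: 26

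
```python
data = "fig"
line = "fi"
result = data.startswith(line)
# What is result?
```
Trace:
  data='fig'
  data='fig', line='fi'
  data='fig', line='fi', result=True

Final answer: True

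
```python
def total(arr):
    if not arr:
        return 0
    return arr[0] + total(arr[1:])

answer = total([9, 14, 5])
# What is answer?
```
Call trace:
total(arr=[9, 14, 5])
  total(arr=[14, 5])
    total(arr=[5])
      total(arr=[])
      -> return 0
    -> return 5
  -> return 19
-> return 28

Final answer: 28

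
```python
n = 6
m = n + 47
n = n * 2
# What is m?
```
Trace:
  n=6
  n=6, m=53
  n=12, m=53

Final answer: 53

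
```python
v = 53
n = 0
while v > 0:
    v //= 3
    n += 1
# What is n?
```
Trace:
  v=53
  v=53, n=0
  v=17, n=1
  v=5, n=2
  v=1, n=3
  v=0, n=4

Final answer: 4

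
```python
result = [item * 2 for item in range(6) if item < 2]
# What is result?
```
Trace:
  item=0
  item=1
  item=2
  item=3
  item=4
  item=5
  result=[0, 2]

Final answer: [0, 2]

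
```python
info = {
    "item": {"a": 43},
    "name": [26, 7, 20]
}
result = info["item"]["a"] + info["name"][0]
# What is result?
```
Trace:
  info={'item': {'a': 43}, 'name': [26, 7, 20]}
  info={'item': {'a': 43}, 'name': [26, 7, 20]}, result=69

Final answer: 69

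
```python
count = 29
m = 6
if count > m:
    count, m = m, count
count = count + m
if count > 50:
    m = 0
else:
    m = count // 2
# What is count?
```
Trace:
  count=29
  count=29, m=6
  count=6, m=29
  count=35, m=29
  count=35, m=17

Final answer: 35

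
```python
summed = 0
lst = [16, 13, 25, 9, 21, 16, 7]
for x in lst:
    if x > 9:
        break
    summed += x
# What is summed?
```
Trace:
  summed=0
  summed=0, x=16

Final answer: 0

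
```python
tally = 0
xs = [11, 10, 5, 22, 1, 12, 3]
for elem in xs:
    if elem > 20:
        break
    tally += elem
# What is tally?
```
Trace:
  tally=0
  tally=11, elem=11
  tally=21, elem=10
  tally=26, elem=5
  tally=26, elem=22

Final answer: 26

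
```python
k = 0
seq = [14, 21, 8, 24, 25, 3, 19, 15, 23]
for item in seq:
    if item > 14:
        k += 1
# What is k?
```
Trace:
  k=0
  k=0, item=14
  k=1, item=21
  k=1, item=8
  k=2, item=24
  k=3, item=25
  k=3, item=3
  k=4, item=19
  k=5, item=15
  k=6, item=23

Final answer: 6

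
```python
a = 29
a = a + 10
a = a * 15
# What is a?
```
Trace:
  a=29
  a=39
  a=585

Final answer: 585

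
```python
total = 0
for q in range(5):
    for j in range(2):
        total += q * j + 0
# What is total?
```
Trace:
  total=0
  total=0, q=0, j=0
  total=0, q=0, j=1
  total=0, q=1, j=0
  total=1, q=1, j=1
  total=1, q=2, j=0
  total=3, q=2, j=1
  total=3, q=3, j=0
  total=6, q=3, j=1
  total=6, q=4, j=0
  total=10, q=4, j=1

Final answer: 10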